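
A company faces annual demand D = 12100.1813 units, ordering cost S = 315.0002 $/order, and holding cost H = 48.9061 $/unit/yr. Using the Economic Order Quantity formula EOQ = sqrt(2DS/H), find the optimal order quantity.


2*D*S = 2 * 12100.1813 * 315.0002 = 7623119.0591
2*D*S/H = 155872.5611
EOQ = sqrt(155872.5611) = 394.8070

394.8070 units


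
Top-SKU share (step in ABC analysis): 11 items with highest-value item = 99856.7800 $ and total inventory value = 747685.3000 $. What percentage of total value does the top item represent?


Top item = 99856.7800
Total = 747685.3000
Percentage = 99856.7800 / 747685.3000 * 100 = 13.3555

13.3555%


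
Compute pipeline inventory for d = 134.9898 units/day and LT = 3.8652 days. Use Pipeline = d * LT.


Pipeline = 134.9898 * 3.8652 = 521.7626

521.7626 units


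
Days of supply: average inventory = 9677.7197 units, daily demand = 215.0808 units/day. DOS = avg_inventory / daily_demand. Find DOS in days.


DOS = 9677.7197 / 215.0808 = 44.9957

44.9957 days


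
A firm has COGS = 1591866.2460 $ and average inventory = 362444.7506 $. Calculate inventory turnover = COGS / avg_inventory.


Turnover = 1591866.2460 / 362444.7506 = 4.3920

4.3920


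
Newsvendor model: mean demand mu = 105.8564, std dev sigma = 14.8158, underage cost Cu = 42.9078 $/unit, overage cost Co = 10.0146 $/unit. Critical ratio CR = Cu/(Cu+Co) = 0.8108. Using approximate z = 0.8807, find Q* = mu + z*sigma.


CR = Cu/(Cu+Co) = 42.9078/(42.9078+10.0146) = 0.8108
z = 0.8807
Q* = 105.8564 + 0.8807 * 14.8158 = 118.9047

118.9047 units


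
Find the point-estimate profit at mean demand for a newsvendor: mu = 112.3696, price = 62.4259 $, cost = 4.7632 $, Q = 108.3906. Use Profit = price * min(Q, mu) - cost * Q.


Sales at mu = min(108.3906, 112.3696) = 108.3906
Revenue = 62.4259 * 108.3906 = 6766.3808
Total cost = 4.7632 * 108.3906 = 516.2861
Profit = 6766.3808 - 516.2861 = 6250.0947

6250.0947 $


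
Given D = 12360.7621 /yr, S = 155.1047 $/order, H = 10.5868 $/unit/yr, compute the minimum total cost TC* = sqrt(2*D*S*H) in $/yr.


2*D*S*H = 40594286.2979
TC* = sqrt(40594286.2979) = 6371.3646

6371.3646 $/yr


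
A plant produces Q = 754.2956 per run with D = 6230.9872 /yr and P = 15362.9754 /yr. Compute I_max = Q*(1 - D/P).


D/P = 0.4056
1 - D/P = 0.5944
I_max = 754.2956 * 0.5944 = 448.3649

448.3649 units


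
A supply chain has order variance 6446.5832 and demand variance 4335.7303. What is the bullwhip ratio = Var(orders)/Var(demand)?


BW = 6446.5832 / 4335.7303 = 1.4869

1.4869


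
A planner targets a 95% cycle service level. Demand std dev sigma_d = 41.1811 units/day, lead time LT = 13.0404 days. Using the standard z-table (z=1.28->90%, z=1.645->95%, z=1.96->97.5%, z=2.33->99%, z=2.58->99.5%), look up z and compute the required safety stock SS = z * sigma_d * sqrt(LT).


From the table, SL = 95% corresponds to z = 1.645
sqrt(LT) = sqrt(13.0404) = 3.6111
SS = 1.645 * 41.1811 * 3.6111 = 244.6298

244.6298 units


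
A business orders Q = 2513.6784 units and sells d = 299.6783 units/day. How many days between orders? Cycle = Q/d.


Cycle = 2513.6784 / 299.6783 = 8.3879

8.3879 days


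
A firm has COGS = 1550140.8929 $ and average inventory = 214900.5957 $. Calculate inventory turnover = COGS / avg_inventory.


Turnover = 1550140.8929 / 214900.5957 = 7.2133

7.2133


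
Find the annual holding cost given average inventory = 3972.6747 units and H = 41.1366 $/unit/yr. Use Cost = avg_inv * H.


Cost = 3972.6747 * 41.1366 = 163422.3301

163422.3301 $/yr


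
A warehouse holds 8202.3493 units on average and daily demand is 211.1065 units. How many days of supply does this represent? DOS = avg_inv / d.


DOS = 8202.3493 / 211.1065 = 38.8541

38.8541 days


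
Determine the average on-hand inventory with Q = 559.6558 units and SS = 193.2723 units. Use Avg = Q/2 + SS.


Q/2 = 279.8279
Avg = 279.8279 + 193.2723 = 473.1002

473.1002 units


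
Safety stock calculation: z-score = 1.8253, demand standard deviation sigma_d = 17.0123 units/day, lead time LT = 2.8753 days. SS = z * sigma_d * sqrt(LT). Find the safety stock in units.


sqrt(LT) = sqrt(2.8753) = 1.6957
SS = 1.8253 * 17.0123 * 1.6957 = 52.6549

52.6549 units


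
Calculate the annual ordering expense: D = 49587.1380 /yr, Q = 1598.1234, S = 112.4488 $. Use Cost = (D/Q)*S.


Number of orders = D/Q = 31.0284
Cost = 31.0284 * 112.4488 = 3489.1011

3489.1011 $/yr


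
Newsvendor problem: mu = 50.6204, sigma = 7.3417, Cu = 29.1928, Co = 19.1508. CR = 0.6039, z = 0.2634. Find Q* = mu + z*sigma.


CR = Cu/(Cu+Co) = 29.1928/(29.1928+19.1508) = 0.6039
z = 0.2634
Q* = 50.6204 + 0.2634 * 7.3417 = 52.5542

52.5542 units


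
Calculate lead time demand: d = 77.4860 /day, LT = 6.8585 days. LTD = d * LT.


LTD = 77.4860 * 6.8585 = 531.4377

531.4377 units


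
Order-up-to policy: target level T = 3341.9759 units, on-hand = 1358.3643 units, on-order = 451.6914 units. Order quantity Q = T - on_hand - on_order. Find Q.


Inventory position = OH + OO = 1358.3643 + 451.6914 = 1810.0557
Q = 3341.9759 - 1810.0557 = 1531.9202

1531.9202 units


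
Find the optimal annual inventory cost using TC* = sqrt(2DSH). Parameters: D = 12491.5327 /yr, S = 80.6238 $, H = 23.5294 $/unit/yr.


2*D*S*H = 47393615.5549
TC* = sqrt(47393615.5549) = 6884.3021

6884.3021 $/yr


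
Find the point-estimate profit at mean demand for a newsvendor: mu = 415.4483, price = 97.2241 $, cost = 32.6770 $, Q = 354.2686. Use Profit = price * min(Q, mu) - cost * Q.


Sales at mu = min(354.2686, 415.4483) = 354.2686
Revenue = 97.2241 * 354.2686 = 34443.4458
Total cost = 32.6770 * 354.2686 = 11576.4350
Profit = 34443.4458 - 11576.4350 = 22867.0108

22867.0108 $


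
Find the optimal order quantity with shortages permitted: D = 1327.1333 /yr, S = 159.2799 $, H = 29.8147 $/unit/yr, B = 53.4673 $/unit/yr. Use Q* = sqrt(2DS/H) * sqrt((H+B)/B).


sqrt(2DS/H) = 119.0796
sqrt((H+B)/B) = 1.2480
Q* = 119.0796 * 1.2480 = 148.6172

148.6172 units


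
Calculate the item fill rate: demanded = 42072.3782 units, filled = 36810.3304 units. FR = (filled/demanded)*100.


FR = 36810.3304 / 42072.3782 * 100 = 87.4929

87.4929%


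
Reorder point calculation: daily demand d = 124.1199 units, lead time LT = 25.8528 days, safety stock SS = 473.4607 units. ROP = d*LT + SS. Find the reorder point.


d*LT = 124.1199 * 25.8528 = 3208.8470
ROP = 3208.8470 + 473.4607 = 3682.3077

3682.3077 units


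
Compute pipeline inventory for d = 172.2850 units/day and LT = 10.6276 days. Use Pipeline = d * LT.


Pipeline = 172.2850 * 10.6276 = 1830.9761

1830.9761 units


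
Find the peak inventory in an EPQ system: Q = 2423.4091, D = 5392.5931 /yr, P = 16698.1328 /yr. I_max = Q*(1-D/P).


D/P = 0.3229
1 - D/P = 0.6771
I_max = 2423.4091 * 0.6771 = 1640.7791

1640.7791 units


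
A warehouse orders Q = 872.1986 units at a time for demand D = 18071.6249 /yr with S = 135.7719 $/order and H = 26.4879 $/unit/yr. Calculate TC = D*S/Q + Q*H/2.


Ordering cost = D*S/Q = 2813.1424
Holding cost = Q*H/2 = 11551.3546
TC = 2813.1424 + 11551.3546 = 14364.4970

14364.4970 $/yr


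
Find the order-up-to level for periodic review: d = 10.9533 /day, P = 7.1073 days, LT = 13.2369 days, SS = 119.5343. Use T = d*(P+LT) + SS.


P + LT = 20.3442
d*(P+LT) = 10.9533 * 20.3442 = 222.8361
T = 222.8361 + 119.5343 = 342.3704

342.3704 units


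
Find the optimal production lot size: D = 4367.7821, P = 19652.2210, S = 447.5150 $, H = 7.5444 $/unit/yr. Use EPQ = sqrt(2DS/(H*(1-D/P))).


1 - D/P = 1 - 0.2223 = 0.7777
H*(1-D/P) = 5.8676
2DS = 3909296.0130
EPQ = sqrt(666248.1090) = 816.2402

816.2402 units


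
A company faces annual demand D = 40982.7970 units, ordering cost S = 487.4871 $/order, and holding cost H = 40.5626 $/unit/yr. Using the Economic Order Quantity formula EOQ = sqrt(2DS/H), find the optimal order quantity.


2*D*S = 2 * 40982.7970 * 487.4871 = 39957169.7188
2*D*S/H = 985074.1747
EOQ = sqrt(985074.1747) = 992.5090

992.5090 units


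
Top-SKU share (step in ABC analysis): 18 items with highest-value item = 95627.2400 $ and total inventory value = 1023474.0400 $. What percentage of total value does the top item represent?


Top item = 95627.2400
Total = 1023474.0400
Percentage = 95627.2400 / 1023474.0400 * 100 = 9.3434

9.3434%


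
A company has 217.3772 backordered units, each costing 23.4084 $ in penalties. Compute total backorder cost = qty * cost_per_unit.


Total = 217.3772 * 23.4084 = 5088.4524

5088.4524 $


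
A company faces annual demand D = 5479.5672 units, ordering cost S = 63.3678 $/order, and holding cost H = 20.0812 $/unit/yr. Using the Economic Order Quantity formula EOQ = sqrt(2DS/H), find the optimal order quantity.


2*D*S = 2 * 5479.5672 * 63.3678 = 694456.2368
2*D*S/H = 34582.4073
EOQ = sqrt(34582.4073) = 185.9635

185.9635 units


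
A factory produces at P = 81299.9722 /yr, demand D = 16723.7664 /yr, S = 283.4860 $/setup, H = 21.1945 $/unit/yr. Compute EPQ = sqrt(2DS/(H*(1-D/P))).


1 - D/P = 1 - 0.2057 = 0.7943
H*(1-D/P) = 16.8347
2DS = 9481907.2833
EPQ = sqrt(563235.9949) = 750.4905

750.4905 units


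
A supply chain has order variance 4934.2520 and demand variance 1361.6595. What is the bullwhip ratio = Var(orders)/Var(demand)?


BW = 4934.2520 / 1361.6595 = 3.6237

3.6237


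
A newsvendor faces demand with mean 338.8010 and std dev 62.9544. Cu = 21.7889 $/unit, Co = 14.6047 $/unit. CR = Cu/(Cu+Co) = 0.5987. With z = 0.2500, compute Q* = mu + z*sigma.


CR = Cu/(Cu+Co) = 21.7889/(21.7889+14.6047) = 0.5987
z = 0.2500
Q* = 338.8010 + 0.2500 * 62.9544 = 354.5396

354.5396 units


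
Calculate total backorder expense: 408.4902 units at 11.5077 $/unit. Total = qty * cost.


Total = 408.4902 * 11.5077 = 4700.7827

4700.7827 $


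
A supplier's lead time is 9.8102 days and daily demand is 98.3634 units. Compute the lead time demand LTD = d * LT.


LTD = 98.3634 * 9.8102 = 964.9646

964.9646 units


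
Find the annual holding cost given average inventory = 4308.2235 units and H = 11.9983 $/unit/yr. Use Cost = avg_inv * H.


Cost = 4308.2235 * 11.9983 = 51691.3580

51691.3580 $/yr


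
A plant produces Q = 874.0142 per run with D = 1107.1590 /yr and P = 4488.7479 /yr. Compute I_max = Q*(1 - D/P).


D/P = 0.2467
1 - D/P = 0.7533
I_max = 874.0142 * 0.7533 = 658.4368

658.4368 units


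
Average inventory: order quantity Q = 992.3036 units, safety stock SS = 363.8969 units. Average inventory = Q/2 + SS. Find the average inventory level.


Q/2 = 496.1518
Avg = 496.1518 + 363.8969 = 860.0487

860.0487 units


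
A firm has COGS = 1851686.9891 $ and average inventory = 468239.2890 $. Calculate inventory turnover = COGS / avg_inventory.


Turnover = 1851686.9891 / 468239.2890 = 3.9546

3.9546


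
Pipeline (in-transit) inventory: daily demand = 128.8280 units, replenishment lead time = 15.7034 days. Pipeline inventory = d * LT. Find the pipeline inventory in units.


Pipeline = 128.8280 * 15.7034 = 2023.0376

2023.0376 units


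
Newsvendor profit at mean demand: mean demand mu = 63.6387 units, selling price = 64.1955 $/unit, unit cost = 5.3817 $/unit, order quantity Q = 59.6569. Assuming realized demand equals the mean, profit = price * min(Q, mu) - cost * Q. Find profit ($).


Sales at mu = min(59.6569, 63.6387) = 59.6569
Revenue = 64.1955 * 59.6569 = 3829.7045
Total cost = 5.3817 * 59.6569 = 321.0555
Profit = 3829.7045 - 321.0555 = 3508.6490

3508.6490 $


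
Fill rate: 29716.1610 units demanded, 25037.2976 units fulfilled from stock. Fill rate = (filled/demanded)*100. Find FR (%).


FR = 25037.2976 / 29716.1610 * 100 = 84.2548

84.2548%


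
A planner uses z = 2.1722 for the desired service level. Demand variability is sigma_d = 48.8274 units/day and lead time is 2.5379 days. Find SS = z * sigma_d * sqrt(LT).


sqrt(LT) = sqrt(2.5379) = 1.5931
SS = 2.1722 * 48.8274 * 1.5931 = 168.9665

168.9665 units


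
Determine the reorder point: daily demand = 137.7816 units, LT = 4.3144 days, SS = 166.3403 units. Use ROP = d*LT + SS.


d*LT = 137.7816 * 4.3144 = 594.4449
ROP = 594.4449 + 166.3403 = 760.7852

760.7852 units


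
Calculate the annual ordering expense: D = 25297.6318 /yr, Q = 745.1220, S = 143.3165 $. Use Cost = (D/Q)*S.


Number of orders = D/Q = 33.9510
Cost = 33.9510 * 143.3165 = 4865.7375

4865.7375 $/yr


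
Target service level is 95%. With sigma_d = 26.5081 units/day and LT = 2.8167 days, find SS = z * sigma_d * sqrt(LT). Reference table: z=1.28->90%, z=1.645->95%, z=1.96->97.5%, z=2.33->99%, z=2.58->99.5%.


From the table, SL = 95% corresponds to z = 1.645
sqrt(LT) = sqrt(2.8167) = 1.6783
SS = 1.645 * 26.5081 * 1.6783 = 73.1838

73.1838 units


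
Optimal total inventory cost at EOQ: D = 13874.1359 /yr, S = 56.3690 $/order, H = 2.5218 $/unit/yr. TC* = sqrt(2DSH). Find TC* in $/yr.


2*D*S*H = 3944454.1356
TC* = sqrt(3944454.1356) = 1986.0650

1986.0650 $/yr


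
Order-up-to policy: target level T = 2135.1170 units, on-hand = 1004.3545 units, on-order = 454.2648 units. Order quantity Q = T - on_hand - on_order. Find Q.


Inventory position = OH + OO = 1004.3545 + 454.2648 = 1458.6193
Q = 2135.1170 - 1458.6193 = 676.4977

676.4977 units


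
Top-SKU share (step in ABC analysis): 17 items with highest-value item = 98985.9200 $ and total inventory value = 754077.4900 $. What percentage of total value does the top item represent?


Top item = 98985.9200
Total = 754077.4900
Percentage = 98985.9200 / 754077.4900 * 100 = 13.1268

13.1268%


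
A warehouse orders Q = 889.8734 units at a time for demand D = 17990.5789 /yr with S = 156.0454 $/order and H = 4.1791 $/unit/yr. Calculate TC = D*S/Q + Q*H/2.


Ordering cost = D*S/Q = 3154.7713
Holding cost = Q*H/2 = 1859.4350
TC = 3154.7713 + 1859.4350 = 5014.2063

5014.2063 $/yr


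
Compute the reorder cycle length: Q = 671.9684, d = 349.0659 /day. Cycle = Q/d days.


Cycle = 671.9684 / 349.0659 = 1.9250

1.9250 days


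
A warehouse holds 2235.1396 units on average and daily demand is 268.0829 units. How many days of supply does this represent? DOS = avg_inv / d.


DOS = 2235.1396 / 268.0829 = 8.3375

8.3375 days


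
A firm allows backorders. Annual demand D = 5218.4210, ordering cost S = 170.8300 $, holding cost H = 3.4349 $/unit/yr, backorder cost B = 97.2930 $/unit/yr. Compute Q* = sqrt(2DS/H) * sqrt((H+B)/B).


sqrt(2DS/H) = 720.4595
sqrt((H+B)/B) = 1.0175
Q* = 720.4595 * 1.0175 = 733.0670

733.0670 units


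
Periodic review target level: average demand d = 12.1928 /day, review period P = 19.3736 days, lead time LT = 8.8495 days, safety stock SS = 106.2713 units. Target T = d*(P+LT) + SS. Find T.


P + LT = 28.2231
d*(P+LT) = 12.1928 * 28.2231 = 344.1186
T = 344.1186 + 106.2713 = 450.3899

450.3899 units


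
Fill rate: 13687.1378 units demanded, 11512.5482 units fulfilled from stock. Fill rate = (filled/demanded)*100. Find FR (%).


FR = 11512.5482 / 13687.1378 * 100 = 84.1122

84.1122%


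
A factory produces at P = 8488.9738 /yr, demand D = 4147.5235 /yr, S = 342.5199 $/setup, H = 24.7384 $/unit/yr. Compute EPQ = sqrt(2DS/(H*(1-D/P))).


1 - D/P = 1 - 0.4886 = 0.5114
H*(1-D/P) = 12.6518
2DS = 2841218.6689
EPQ = sqrt(224570.8650) = 473.8891

473.8891 units


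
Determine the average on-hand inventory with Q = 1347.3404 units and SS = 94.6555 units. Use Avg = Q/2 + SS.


Q/2 = 673.6702
Avg = 673.6702 + 94.6555 = 768.3257

768.3257 units


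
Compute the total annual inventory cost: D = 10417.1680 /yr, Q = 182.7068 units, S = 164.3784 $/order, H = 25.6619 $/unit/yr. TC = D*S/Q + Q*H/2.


Ordering cost = D*S/Q = 9372.1603
Holding cost = Q*H/2 = 2344.3018
TC = 9372.1603 + 2344.3018 = 11716.4621

11716.4621 $/yr


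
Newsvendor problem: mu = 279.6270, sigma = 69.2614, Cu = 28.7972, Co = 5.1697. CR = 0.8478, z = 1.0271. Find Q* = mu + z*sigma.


CR = Cu/(Cu+Co) = 28.7972/(28.7972+5.1697) = 0.8478
z = 1.0271
Q* = 279.6270 + 1.0271 * 69.2614 = 350.7654

350.7654 units


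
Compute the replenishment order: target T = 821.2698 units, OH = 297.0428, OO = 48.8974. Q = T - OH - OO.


Inventory position = OH + OO = 297.0428 + 48.8974 = 345.9402
Q = 821.2698 - 345.9402 = 475.3296

475.3296 units


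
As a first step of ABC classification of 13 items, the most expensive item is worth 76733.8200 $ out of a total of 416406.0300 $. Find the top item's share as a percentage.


Top item = 76733.8200
Total = 416406.0300
Percentage = 76733.8200 / 416406.0300 * 100 = 18.4276

18.4276%


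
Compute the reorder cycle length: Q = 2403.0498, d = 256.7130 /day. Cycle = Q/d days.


Cycle = 2403.0498 / 256.7130 = 9.3608

9.3608 days


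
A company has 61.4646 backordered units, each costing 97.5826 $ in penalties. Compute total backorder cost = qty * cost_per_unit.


Total = 61.4646 * 97.5826 = 5997.8755

5997.8755 $


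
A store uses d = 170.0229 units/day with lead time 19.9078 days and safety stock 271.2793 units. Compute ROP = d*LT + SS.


d*LT = 170.0229 * 19.9078 = 3384.7819
ROP = 3384.7819 + 271.2793 = 3656.0612

3656.0612 units


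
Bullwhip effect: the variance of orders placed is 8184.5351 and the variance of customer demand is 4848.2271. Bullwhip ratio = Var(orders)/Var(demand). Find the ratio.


BW = 8184.5351 / 4848.2271 = 1.6882

1.6882


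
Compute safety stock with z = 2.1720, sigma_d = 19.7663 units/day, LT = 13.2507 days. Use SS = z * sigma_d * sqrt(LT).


sqrt(LT) = sqrt(13.2507) = 3.6402
SS = 2.1720 * 19.7663 * 3.6402 = 156.2804

156.2804 units


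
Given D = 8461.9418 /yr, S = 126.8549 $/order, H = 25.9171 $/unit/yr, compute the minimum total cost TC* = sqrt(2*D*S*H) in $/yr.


2*D*S*H = 55640840.4541
TC* = sqrt(55640840.4541) = 7459.2788

7459.2788 $/yr


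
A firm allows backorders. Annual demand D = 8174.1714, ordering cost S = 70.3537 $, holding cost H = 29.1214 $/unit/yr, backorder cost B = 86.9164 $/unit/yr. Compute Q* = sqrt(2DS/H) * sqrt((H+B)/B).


sqrt(2DS/H) = 198.7349
sqrt((H+B)/B) = 1.1554
Q* = 198.7349 * 1.1554 = 229.6271

229.6271 units


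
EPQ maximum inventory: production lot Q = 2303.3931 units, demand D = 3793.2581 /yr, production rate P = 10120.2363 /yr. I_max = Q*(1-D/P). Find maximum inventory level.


D/P = 0.3748
1 - D/P = 0.6252
I_max = 2303.3931 * 0.6252 = 1440.0373

1440.0373 units


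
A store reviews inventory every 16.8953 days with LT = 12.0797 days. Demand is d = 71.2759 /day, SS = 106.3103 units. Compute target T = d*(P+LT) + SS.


P + LT = 28.9750
d*(P+LT) = 71.2759 * 28.9750 = 2065.2192
T = 2065.2192 + 106.3103 = 2171.5295

2171.5295 units


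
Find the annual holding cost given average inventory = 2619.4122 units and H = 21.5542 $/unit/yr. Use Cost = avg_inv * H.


Cost = 2619.4122 * 21.5542 = 56459.3344

56459.3344 $/yr


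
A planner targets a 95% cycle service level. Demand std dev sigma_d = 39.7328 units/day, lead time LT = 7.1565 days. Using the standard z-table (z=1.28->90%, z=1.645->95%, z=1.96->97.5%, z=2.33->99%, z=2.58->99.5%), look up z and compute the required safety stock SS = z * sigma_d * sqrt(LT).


From the table, SL = 95% corresponds to z = 1.645
sqrt(LT) = sqrt(7.1565) = 2.6752
SS = 1.645 * 39.7328 * 2.6752 = 174.8499

174.8499 units


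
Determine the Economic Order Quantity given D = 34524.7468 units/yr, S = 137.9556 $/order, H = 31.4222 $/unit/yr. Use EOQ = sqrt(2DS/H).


2*D*S = 2 * 34524.7468 * 137.9556 = 9525764.3193
2*D*S/H = 303153.9586
EOQ = sqrt(303153.9586) = 550.5942

550.5942 units


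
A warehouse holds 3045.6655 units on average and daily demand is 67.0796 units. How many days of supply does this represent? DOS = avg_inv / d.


DOS = 3045.6655 / 67.0796 = 45.4038

45.4038 days


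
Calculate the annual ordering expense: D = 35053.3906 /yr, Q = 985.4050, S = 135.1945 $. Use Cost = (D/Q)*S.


Number of orders = D/Q = 35.5726
Cost = 35.5726 * 135.1945 = 4809.2161

4809.2161 $/yr


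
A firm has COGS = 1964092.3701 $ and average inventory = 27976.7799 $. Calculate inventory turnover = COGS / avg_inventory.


Turnover = 1964092.3701 / 27976.7799 = 70.2044

70.2044


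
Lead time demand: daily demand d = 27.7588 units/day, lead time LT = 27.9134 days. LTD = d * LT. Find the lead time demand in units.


LTD = 27.7588 * 27.9134 = 774.8425

774.8425 units


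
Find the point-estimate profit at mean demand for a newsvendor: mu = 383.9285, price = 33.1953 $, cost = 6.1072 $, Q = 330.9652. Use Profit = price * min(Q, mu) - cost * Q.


Sales at mu = min(330.9652, 383.9285) = 330.9652
Revenue = 33.1953 * 330.9652 = 10986.4891
Total cost = 6.1072 * 330.9652 = 2021.2707
Profit = 10986.4891 - 2021.2707 = 8965.2184

8965.2184 $


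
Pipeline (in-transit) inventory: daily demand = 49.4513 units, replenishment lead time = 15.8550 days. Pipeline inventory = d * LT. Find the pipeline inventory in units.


Pipeline = 49.4513 * 15.8550 = 784.0504

784.0504 units


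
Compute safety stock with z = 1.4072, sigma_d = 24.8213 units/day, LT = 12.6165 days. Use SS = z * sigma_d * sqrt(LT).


sqrt(LT) = sqrt(12.6165) = 3.5520
SS = 1.4072 * 24.8213 * 3.5520 = 124.0651

124.0651 units


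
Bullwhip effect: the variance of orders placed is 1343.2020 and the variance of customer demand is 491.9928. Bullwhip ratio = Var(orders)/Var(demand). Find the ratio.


BW = 1343.2020 / 491.9928 = 2.7301

2.7301


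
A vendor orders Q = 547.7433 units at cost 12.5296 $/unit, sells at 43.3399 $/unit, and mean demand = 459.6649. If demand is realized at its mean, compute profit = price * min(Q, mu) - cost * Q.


Sales at mu = min(547.7433, 459.6649) = 459.6649
Revenue = 43.3399 * 459.6649 = 19921.8308
Total cost = 12.5296 * 547.7433 = 6863.0045
Profit = 19921.8308 - 6863.0045 = 13058.8263

13058.8263 $


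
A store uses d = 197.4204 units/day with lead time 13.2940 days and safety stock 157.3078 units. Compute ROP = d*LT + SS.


d*LT = 197.4204 * 13.2940 = 2624.5068
ROP = 2624.5068 + 157.3078 = 2781.8146

2781.8146 units


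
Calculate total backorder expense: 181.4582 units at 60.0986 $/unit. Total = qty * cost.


Total = 181.4582 * 60.0986 = 10905.3838

10905.3838 $


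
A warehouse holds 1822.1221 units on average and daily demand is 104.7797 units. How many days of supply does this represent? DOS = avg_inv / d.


DOS = 1822.1221 / 104.7797 = 17.3900

17.3900 days


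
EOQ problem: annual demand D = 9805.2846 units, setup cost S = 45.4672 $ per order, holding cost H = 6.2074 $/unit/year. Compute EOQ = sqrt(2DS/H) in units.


2*D*S = 2 * 9805.2846 * 45.4672 = 891637.6719
2*D*S/H = 143641.0851
EOQ = sqrt(143641.0851) = 379.0001

379.0001 units


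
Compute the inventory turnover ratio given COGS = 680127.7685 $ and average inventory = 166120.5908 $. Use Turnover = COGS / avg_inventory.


Turnover = 680127.7685 / 166120.5908 = 4.0942

4.0942


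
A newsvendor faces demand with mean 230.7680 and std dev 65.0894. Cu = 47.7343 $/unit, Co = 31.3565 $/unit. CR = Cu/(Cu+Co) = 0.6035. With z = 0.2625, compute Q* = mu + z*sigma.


CR = Cu/(Cu+Co) = 47.7343/(47.7343+31.3565) = 0.6035
z = 0.2625
Q* = 230.7680 + 0.2625 * 65.0894 = 247.8540

247.8540 units


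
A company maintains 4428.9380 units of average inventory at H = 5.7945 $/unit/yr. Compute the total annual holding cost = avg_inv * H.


Cost = 4428.9380 * 5.7945 = 25663.4812

25663.4812 $/yr


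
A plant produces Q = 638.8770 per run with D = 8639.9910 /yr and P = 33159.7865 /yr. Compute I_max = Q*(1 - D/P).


D/P = 0.2606
1 - D/P = 0.7394
I_max = 638.8770 * 0.7394 = 472.4136

472.4136 units


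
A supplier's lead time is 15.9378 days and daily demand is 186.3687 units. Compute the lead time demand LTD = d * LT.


LTD = 186.3687 * 15.9378 = 2970.3071

2970.3071 units


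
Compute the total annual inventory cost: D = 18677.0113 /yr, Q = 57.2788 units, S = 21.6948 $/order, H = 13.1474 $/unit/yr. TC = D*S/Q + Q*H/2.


Ordering cost = D*S/Q = 7074.0662
Holding cost = Q*H/2 = 376.5336
TC = 7074.0662 + 376.5336 = 7450.5999

7450.5999 $/yr


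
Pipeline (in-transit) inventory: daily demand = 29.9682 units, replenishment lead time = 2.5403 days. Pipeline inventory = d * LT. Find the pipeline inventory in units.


Pipeline = 29.9682 * 2.5403 = 76.1282

76.1282 units


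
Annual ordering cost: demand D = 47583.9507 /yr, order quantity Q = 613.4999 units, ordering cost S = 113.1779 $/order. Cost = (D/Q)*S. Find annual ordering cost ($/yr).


Number of orders = D/Q = 77.5615
Cost = 77.5615 * 113.1779 = 8778.2437

8778.2437 $/yr


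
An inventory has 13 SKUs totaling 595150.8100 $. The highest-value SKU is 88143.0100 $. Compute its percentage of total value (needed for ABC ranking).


Top item = 88143.0100
Total = 595150.8100
Percentage = 88143.0100 / 595150.8100 * 100 = 14.8102

14.8102%


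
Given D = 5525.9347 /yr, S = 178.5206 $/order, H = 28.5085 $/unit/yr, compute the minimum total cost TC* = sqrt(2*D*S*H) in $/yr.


2*D*S*H = 56246881.5417
TC* = sqrt(56246881.5417) = 7499.7921

7499.7921 $/yr


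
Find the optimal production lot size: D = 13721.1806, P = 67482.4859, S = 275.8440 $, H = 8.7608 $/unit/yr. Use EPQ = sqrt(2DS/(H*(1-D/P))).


1 - D/P = 1 - 0.2033 = 0.7967
H*(1-D/P) = 6.9795
2DS = 7569810.6829
EPQ = sqrt(1084582.3189) = 1041.4328

1041.4328 units


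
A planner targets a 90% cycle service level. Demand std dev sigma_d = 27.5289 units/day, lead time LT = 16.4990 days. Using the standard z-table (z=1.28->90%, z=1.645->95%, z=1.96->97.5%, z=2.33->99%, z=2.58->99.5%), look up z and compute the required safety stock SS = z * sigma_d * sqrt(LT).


From the table, SL = 90% corresponds to z = 1.28
sqrt(LT) = sqrt(16.4990) = 4.0619
SS = 1.28 * 27.5289 * 4.0619 = 143.1290

143.1290 units


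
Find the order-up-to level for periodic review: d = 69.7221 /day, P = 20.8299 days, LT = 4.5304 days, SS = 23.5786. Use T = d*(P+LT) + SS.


P + LT = 25.3603
d*(P+LT) = 69.7221 * 25.3603 = 1768.1734
T = 1768.1734 + 23.5786 = 1791.7520

1791.7520 units


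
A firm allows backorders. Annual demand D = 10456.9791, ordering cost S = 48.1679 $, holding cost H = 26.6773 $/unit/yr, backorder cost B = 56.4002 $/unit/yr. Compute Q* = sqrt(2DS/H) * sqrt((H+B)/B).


sqrt(2DS/H) = 194.3238
sqrt((H+B)/B) = 1.2137
Q* = 194.3238 * 1.2137 = 235.8454

235.8454 units


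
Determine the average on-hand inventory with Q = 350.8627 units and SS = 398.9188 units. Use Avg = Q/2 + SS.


Q/2 = 175.4314
Avg = 175.4314 + 398.9188 = 574.3501

574.3501 units


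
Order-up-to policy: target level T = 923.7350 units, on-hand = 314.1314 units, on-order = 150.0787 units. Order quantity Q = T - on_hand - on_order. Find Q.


Inventory position = OH + OO = 314.1314 + 150.0787 = 464.2101
Q = 923.7350 - 464.2101 = 459.5249

459.5249 units


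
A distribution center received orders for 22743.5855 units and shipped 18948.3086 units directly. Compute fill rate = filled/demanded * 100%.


FR = 18948.3086 / 22743.5855 * 100 = 83.3128

83.3128%


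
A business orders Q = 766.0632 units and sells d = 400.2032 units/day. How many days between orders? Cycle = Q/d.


Cycle = 766.0632 / 400.2032 = 1.9142

1.9142 days


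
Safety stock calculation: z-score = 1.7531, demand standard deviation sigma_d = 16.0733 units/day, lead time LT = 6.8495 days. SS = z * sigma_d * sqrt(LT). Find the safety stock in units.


sqrt(LT) = sqrt(6.8495) = 2.6172
SS = 1.7531 * 16.0733 * 2.6172 = 73.7465

73.7465 units


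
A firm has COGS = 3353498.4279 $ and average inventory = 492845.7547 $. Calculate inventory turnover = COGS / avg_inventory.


Turnover = 3353498.4279 / 492845.7547 = 6.8044

6.8044


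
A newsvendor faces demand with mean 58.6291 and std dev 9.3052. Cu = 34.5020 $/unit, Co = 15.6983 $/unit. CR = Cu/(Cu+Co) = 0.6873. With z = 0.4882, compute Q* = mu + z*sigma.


CR = Cu/(Cu+Co) = 34.5020/(34.5020+15.6983) = 0.6873
z = 0.4882
Q* = 58.6291 + 0.4882 * 9.3052 = 63.1719

63.1719 units


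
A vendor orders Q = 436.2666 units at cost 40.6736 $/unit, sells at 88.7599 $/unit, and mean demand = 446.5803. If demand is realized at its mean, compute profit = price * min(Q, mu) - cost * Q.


Sales at mu = min(436.2666, 446.5803) = 436.2666
Revenue = 88.7599 * 436.2666 = 38722.9798
Total cost = 40.6736 * 436.2666 = 17744.5332
Profit = 38722.9798 - 17744.5332 = 20978.4466

20978.4466 $


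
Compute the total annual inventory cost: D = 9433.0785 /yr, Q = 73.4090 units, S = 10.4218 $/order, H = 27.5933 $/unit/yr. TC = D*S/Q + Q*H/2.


Ordering cost = D*S/Q = 1339.2044
Holding cost = Q*H/2 = 1012.7983
TC = 1339.2044 + 1012.7983 = 2352.0027

2352.0027 $/yr


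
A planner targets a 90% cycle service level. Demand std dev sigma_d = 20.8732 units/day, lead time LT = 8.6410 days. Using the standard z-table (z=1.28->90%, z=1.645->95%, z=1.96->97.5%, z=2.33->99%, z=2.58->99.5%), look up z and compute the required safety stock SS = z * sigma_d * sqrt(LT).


From the table, SL = 90% corresponds to z = 1.28
sqrt(LT) = sqrt(8.6410) = 2.9396
SS = 1.28 * 20.8732 * 2.9396 = 78.5382

78.5382 units


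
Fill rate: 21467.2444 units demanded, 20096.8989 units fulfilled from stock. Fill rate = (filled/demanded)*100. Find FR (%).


FR = 20096.8989 / 21467.2444 * 100 = 93.6166

93.6166%


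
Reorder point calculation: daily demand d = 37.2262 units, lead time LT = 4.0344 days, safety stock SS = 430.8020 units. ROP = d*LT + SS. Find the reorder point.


d*LT = 37.2262 * 4.0344 = 150.1854
ROP = 150.1854 + 430.8020 = 580.9874

580.9874 units


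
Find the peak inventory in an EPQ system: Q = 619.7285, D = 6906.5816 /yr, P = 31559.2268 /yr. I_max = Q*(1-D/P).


D/P = 0.2188
1 - D/P = 0.7812
I_max = 619.7285 * 0.7812 = 484.1040

484.1040 units


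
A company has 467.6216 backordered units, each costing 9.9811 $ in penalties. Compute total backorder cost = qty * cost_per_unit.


Total = 467.6216 * 9.9811 = 4667.3780

4667.3780 $


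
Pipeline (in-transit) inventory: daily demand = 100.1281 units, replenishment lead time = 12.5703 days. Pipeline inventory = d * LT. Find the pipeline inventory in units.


Pipeline = 100.1281 * 12.5703 = 1258.6403

1258.6403 units


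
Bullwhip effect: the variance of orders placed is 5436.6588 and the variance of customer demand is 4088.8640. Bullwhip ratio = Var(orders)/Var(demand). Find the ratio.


BW = 5436.6588 / 4088.8640 = 1.3296

1.3296


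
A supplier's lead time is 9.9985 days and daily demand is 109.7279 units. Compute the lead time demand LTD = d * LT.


LTD = 109.7279 * 9.9985 = 1097.1144

1097.1144 units


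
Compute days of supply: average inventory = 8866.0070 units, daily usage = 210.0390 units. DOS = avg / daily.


DOS = 8866.0070 / 210.0390 = 42.2112

42.2112 days


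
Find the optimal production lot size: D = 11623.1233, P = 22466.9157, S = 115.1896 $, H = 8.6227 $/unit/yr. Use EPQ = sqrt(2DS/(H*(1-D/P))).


1 - D/P = 1 - 0.5173 = 0.4827
H*(1-D/P) = 4.1618
2DS = 2677725.8474
EPQ = sqrt(643405.9836) = 802.1259

802.1259 units


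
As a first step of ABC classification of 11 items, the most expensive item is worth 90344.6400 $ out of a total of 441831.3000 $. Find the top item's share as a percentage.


Top item = 90344.6400
Total = 441831.3000
Percentage = 90344.6400 / 441831.3000 * 100 = 20.4478

20.4478%


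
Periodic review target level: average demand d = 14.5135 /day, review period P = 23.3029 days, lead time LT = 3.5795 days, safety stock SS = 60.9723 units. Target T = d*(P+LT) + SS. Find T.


P + LT = 26.8824
d*(P+LT) = 14.5135 * 26.8824 = 390.1577
T = 390.1577 + 60.9723 = 451.1300

451.1300 units


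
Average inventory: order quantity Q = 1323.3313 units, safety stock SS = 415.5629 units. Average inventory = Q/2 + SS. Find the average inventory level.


Q/2 = 661.6657
Avg = 661.6657 + 415.5629 = 1077.2286

1077.2286 units


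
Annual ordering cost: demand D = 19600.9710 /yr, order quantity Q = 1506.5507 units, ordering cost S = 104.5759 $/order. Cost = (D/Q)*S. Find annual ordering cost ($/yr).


Number of orders = D/Q = 13.0105
Cost = 13.0105 * 104.5759 = 1360.5843

1360.5843 $/yr


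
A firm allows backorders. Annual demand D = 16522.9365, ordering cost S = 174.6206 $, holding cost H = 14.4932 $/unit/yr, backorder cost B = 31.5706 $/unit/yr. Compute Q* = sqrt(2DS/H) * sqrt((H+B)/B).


sqrt(2DS/H) = 630.9925
sqrt((H+B)/B) = 1.2079
Q* = 630.9925 * 1.2079 = 762.1890

762.1890 units


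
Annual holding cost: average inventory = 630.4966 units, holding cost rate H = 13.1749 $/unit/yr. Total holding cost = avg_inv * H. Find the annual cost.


Cost = 630.4966 * 13.1749 = 8306.7297

8306.7297 $/yr


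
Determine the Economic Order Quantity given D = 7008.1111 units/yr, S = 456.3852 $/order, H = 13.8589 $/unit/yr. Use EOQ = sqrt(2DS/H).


2*D*S = 2 * 7008.1111 * 456.3852 = 6396796.3720
2*D*S/H = 461565.9520
EOQ = sqrt(461565.9520) = 679.3865

679.3865 units


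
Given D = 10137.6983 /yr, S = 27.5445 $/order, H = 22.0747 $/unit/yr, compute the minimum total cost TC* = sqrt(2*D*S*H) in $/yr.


2*D*S*H = 12328182.6882
TC* = sqrt(12328182.6882) = 3511.1512

3511.1512 $/yr


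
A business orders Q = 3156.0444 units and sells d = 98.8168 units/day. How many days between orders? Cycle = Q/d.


Cycle = 3156.0444 / 98.8168 = 31.9383

31.9383 days


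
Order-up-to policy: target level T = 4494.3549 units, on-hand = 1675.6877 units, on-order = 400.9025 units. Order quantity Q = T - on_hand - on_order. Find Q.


Inventory position = OH + OO = 1675.6877 + 400.9025 = 2076.5902
Q = 4494.3549 - 2076.5902 = 2417.7647

2417.7647 units


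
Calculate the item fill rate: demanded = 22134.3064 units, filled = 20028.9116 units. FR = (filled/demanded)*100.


FR = 20028.9116 / 22134.3064 * 100 = 90.4881

90.4881%


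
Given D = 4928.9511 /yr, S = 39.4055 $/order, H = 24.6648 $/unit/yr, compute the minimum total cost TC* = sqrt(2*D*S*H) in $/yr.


2*D*S*H = 9581178.8231
TC* = sqrt(9581178.8231) = 3095.3479

3095.3479 $/yr


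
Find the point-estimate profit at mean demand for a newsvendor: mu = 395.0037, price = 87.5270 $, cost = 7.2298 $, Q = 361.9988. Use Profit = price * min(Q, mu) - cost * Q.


Sales at mu = min(361.9988, 395.0037) = 361.9988
Revenue = 87.5270 * 361.9988 = 31684.6690
Total cost = 7.2298 * 361.9988 = 2617.1789
Profit = 31684.6690 - 2617.1789 = 29067.4900

29067.4900 $


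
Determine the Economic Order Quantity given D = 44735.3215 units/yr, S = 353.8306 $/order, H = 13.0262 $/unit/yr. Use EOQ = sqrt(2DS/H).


2*D*S = 2 * 44735.3215 * 353.8306 = 31657451.2951
2*D*S/H = 2430290.5909
EOQ = sqrt(2430290.5909) = 1558.9389

1558.9389 units


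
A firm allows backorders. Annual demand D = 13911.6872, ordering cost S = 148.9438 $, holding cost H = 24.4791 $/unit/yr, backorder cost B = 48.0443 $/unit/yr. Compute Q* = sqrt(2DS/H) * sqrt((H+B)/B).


sqrt(2DS/H) = 411.4513
sqrt((H+B)/B) = 1.2286
Q* = 411.4513 * 1.2286 = 505.5179

505.5179 units


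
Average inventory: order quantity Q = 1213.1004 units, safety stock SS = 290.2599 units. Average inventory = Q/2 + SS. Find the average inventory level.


Q/2 = 606.5502
Avg = 606.5502 + 290.2599 = 896.8101

896.8101 units


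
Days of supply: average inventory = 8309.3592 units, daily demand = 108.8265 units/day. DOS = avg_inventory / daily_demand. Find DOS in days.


DOS = 8309.3592 / 108.8265 = 76.3542

76.3542 days


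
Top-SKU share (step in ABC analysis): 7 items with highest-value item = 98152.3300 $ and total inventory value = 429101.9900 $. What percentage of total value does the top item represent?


Top item = 98152.3300
Total = 429101.9900
Percentage = 98152.3300 / 429101.9900 * 100 = 22.8739

22.8739%


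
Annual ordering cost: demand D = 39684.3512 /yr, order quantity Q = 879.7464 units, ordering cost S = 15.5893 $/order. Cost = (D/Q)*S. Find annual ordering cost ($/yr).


Number of orders = D/Q = 45.1089
Cost = 45.1089 * 15.5893 = 703.2154

703.2154 $/yr


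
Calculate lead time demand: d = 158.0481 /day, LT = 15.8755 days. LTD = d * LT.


LTD = 158.0481 * 15.8755 = 2509.0926

2509.0926 units


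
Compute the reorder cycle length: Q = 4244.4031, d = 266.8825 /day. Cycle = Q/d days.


Cycle = 4244.4031 / 266.8825 = 15.9036

15.9036 days


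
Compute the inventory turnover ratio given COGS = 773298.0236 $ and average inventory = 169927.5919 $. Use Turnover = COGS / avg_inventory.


Turnover = 773298.0236 / 169927.5919 = 4.5508

4.5508


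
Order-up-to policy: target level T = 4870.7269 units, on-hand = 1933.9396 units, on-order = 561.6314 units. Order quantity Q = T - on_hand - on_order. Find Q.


Inventory position = OH + OO = 1933.9396 + 561.6314 = 2495.5710
Q = 4870.7269 - 2495.5710 = 2375.1559

2375.1559 units


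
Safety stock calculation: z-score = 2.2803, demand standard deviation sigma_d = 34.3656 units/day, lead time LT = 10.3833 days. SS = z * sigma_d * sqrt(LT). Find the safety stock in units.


sqrt(LT) = sqrt(10.3833) = 3.2223
SS = 2.2803 * 34.3656 * 3.2223 = 252.5129

252.5129 units


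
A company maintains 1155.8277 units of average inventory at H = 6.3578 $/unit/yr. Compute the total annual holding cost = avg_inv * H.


Cost = 1155.8277 * 6.3578 = 7348.5214

7348.5214 $/yr


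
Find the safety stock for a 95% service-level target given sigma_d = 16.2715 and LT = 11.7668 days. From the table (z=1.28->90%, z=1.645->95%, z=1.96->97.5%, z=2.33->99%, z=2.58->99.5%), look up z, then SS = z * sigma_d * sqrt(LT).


From the table, SL = 95% corresponds to z = 1.645
sqrt(LT) = sqrt(11.7668) = 3.4303
SS = 1.645 * 16.2715 * 3.4303 = 91.8169

91.8169 units


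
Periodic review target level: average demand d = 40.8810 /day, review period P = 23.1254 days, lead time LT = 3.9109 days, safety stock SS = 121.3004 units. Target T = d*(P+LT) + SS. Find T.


P + LT = 27.0363
d*(P+LT) = 40.8810 * 27.0363 = 1105.2710
T = 1105.2710 + 121.3004 = 1226.5714

1226.5714 units


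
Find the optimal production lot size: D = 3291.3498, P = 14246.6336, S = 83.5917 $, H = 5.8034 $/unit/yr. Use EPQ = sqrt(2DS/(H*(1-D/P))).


1 - D/P = 1 - 0.2310 = 0.7690
H*(1-D/P) = 4.4627
2DS = 550259.0502
EPQ = sqrt(123302.9058) = 351.1451

351.1451 units


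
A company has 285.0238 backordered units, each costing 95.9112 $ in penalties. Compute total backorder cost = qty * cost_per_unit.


Total = 285.0238 * 95.9112 = 27336.9747

27336.9747 $


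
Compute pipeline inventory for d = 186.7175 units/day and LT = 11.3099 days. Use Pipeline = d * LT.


Pipeline = 186.7175 * 11.3099 = 2111.7563

2111.7563 units


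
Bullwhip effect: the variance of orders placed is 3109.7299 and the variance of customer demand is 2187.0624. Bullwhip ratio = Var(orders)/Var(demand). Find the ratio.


BW = 3109.7299 / 2187.0624 = 1.4219

1.4219


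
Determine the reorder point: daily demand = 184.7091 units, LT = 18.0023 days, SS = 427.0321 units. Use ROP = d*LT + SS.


d*LT = 184.7091 * 18.0023 = 3325.1886
ROP = 3325.1886 + 427.0321 = 3752.2207

3752.2207 units


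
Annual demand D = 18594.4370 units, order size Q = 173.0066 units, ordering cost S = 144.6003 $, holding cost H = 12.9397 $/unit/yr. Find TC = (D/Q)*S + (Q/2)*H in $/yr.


Ordering cost = D*S/Q = 15541.3792
Holding cost = Q*H/2 = 1119.3268
TC = 15541.3792 + 1119.3268 = 16660.7059

16660.7059 $/yr


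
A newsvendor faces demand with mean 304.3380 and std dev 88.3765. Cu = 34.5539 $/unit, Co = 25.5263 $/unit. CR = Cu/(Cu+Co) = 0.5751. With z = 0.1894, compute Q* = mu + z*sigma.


CR = Cu/(Cu+Co) = 34.5539/(34.5539+25.5263) = 0.5751
z = 0.1894
Q* = 304.3380 + 0.1894 * 88.3765 = 321.0765

321.0765 units
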